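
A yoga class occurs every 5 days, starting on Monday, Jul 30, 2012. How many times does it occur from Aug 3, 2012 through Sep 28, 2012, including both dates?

Occurrences land 5·i days after Jul 30, 2012 for i = 0, 1, 2, …
Aug 3, 2012 is 4 days after the start; 4 ÷ 5 = 0 remainder 4; since the remainder is 4, round up to i = 1. First occurrence in the window: #2 on Aug 4, 2012 (1×5 = 5 days in).
Sep 28, 2012 is 60 days after the start; 60 ÷ 5 = 12 remainder 0. Last occurrence in the window: #13 on Sep 28, 2012.
Occurrences #2 through #13: 12 in total.

12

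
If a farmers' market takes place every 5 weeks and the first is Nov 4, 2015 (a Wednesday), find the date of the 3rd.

The 3rd occurrence is 2 intervals after the first: 2 × 35 = 70 days after Nov 4, 2015.
Nov has 30 days — 26 days to the end of Nov leaves 44.
Dec has 31 days (13 left).
13 days into Jan → Jan 13, 2016.

Jan 13, 2016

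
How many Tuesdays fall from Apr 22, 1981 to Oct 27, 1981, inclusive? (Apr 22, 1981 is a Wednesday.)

27

Apr 22, 1981 is a Wednesday; the first Tuesday on or after it is Apr 28, 1981 (6 days later).
From Apr 28, 1981 to Oct 27, 1981: 2 + 31 + 30 + 31 + 31 + 30 + 27 = 182 days (rest of Apr, May, Jun, Jul, Aug, Sep, Oct).
182 ÷ 7 = 26 full weeks with remainder 0, so 26 more Tuesdays after the first → 27.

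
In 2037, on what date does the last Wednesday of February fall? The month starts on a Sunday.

February 2037 begins on a Sunday, so the first Wednesday is February 4 (3 days later).
February 2037 has 28 days. Adding weeks: 4, 11, 18, 25 — the last one ≤ 28 is the 25th.

February 25, 2037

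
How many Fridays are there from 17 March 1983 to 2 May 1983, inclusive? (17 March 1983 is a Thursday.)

7

17 March 1983 is a Thursday; the first Friday on or after it is 18 March 1983 (1 day later).
From 18 March 1983 to 2 May 1983: 13 + 30 + 2 = 45 days (rest of March, April, May).
45 ÷ 7 = 6 full weeks with remainder 3, so 6 more Fridays after the first → 7.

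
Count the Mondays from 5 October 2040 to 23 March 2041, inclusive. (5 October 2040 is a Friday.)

24

5 October 2040 is a Friday; the first Monday on or after it is 8 October 2040 (3 days later).
From 8 October 2040 to 23 March 2041: 23 + 30 + 31 + 31 + 28 + 23 = 166 days (rest of October, November, December, January, February, March).
166 ÷ 7 = 23 full weeks with remainder 5, so 23 more Mondays after the first → 24.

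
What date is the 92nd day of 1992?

Apr 1, 1992

Jan has 31 days (92 − 31 = 61 remain).
Feb has 29 days (61 − 29 = 32 remain).
Mar has 31 days (32 − 31 = 1 remain).
1 into Apr → Apr 1.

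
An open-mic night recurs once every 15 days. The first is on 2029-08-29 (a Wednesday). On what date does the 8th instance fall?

The 8th occurrence is 7 intervals after the first: 7 × 15 = 105 days after 2029-08-29.
August has 31 days — 2 days to the end of August leaves 103.
September has 30 days (73 left).
October has 31 days (42 left).
November has 30 days (12 left).
12 days into December → 2029-12-12.

2029-12-12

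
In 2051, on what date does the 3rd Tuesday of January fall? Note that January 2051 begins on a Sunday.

17 January 2051

January 2051 begins on a Sunday, so the first Tuesday is January 3 (2 days later).
The 3rd Tuesday is 2 weeks later: 3 + 14 = 17.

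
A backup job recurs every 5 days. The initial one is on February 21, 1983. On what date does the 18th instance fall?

May 17, 1983

The 18th occurrence is 17 intervals after the first: 17 × 5 = 85 days after February 21, 1983.
February has 28 days — 7 days to the end of February leaves 78.
March has 31 days (47 left).
April has 30 days (17 left).
17 days into May → May 17, 1983.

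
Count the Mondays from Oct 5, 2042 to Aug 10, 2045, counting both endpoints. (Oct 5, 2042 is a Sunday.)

Oct 5, 2042 is a Sunday; the first Monday on or after it is Oct 6, 2042 (1 day later).
From Oct 6, 2042 to Aug 10, 2045: 86 + 365 + 366 + 222 = 1039 days (rest of 2042, 2043, 2044, to Aug 10, 2045 in 2045).
1039 ÷ 7 = 148 full weeks with remainder 3, so 148 more Mondays after the first → 149.

149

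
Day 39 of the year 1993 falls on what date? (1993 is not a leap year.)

1993-02-08

January has 31 days (39 − 31 = 8 remain).
8 into February → February 8.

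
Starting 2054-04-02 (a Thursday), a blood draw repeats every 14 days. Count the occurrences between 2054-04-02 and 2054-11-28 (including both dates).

Occurrences land 14·i days after 2054-04-02 for i = 0, 1, 2, …
The window opens on the start date, so the first occurrence inside is #1 on 2054-04-02.
2054-11-28 is 240 days after the start; 240 ÷ 14 = 17 remainder 2. Last occurrence in the window: #18 on 2054-11-26.
Occurrences #1 through #18: 18 in total.

18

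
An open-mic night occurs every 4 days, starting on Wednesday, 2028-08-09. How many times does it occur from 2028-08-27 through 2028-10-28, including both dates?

Occurrences land 4·i days after 2028-08-09 for i = 0, 1, 2, …
2028-08-27 is 18 days after the start; 18 ÷ 4 = 4 remainder 2; since the remainder is 2, round up to i = 5. First occurrence in the window: #6 on 2028-08-29 (5×4 = 20 days in).
2028-10-28 is 80 days after the start; 80 ÷ 4 = 20 remainder 0. Last occurrence in the window: #21 on 2028-10-28.
Occurrences #6 through #21: 16 in total.

16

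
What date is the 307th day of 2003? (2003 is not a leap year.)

Nov 3, 2003

Jan has 31 days (307 − 31 = 276 remain).
Feb has 28 days (276 − 28 = 248 remain).
Mar has 31 days (248 − 31 = 217 remain).
Apr has 30 days (217 − 30 = 187 remain).
May has 31 days (187 − 31 = 156 remain).
Jun has 30 days (156 − 30 = 126 remain).
Jul has 31 days (126 − 31 = 95 remain).
Aug has 31 days (95 − 31 = 64 remain).
Sep has 30 days (64 − 30 = 34 remain).
Oct has 31 days (34 − 31 = 3 remain).
3 into Nov → Nov 3.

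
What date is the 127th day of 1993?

Jan has 31 days (127 − 31 = 96 remain).
Feb has 28 days (96 − 28 = 68 remain).
Mar has 31 days (68 − 31 = 37 remain).
Apr has 30 days (37 − 30 = 7 remain).
7 into May → May 7.

May 7, 1993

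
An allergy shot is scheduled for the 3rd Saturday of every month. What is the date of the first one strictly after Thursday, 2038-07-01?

2038-07-17

July 2038 starts on a Thursday; its first Saturday is the 3rd, so the 3rd Saturday is the 17th — 2038-07-17.
2038-07-17 is after 2038-07-01, so that is the next one.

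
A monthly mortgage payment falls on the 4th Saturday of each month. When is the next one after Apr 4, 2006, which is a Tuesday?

Apr 2006 starts on a Saturday; its first Saturday is the 1st, so the 4th Saturday is the 22nd — Apr 22, 2006.
Apr 22, 2006 is after Apr 4, 2006, so that is the next one.

Apr 22, 2006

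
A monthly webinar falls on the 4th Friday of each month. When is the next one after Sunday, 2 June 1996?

28 June 1996

June 1996 starts on a Saturday; its first Friday is the 7th, so the 4th Friday is the 28th — 28 June 1996.
28 June 1996 is after 2 June 1996, so that is the next one.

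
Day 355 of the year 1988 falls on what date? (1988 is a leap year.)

Dec 20, 1988

Jan has 31 days (355 − 31 = 324 remain).
Feb has 29 days (324 − 29 = 295 remain).
Mar has 31 days (295 − 31 = 264 remain).
Apr has 30 days (264 − 30 = 234 remain).
May has 31 days (234 − 31 = 203 remain).
Jun has 30 days (203 − 30 = 173 remain).
Jul has 31 days (173 − 31 = 142 remain).
Aug has 31 days (142 − 31 = 111 remain).
Sep has 30 days (111 − 30 = 81 remain).
Oct has 31 days (81 − 31 = 50 remain).
Nov has 30 days (50 − 30 = 20 remain).
20 into Dec → Dec 20.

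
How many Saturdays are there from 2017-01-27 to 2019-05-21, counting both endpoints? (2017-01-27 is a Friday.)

121

2017-01-27 is a Friday; the first Saturday on or after it is 2017-01-28 (1 day later).
From 2017-01-28 to 2019-05-21: 337 + 365 + 141 = 843 days (rest of 2017, 2018, to 2019-05-21 in 2019).
843 ÷ 7 = 120 full weeks with remainder 3, so 120 more Saturdays after the first → 121.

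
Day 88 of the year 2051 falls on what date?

29 March 2051

January has 31 days (88 − 31 = 57 remain).
February has 28 days (57 − 28 = 29 remain).
29 into March → March 29.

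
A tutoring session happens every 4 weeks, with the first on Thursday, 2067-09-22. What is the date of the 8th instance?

The 8th occurrence is 7 intervals after the first: 7 × 28 = 196 days after 2067-09-22.
September has 30 days — 8 days to the end of September leaves 188.
October has 31 days (157 left).
November has 30 days (127 left).
December has 31 days (96 left).
January has 31 days (65 left).
February has 29 days (36 left).
March has 31 days (5 left).
5 days into April → 2068-04-05.

2068-04-05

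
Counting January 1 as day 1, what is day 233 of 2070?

Jan has 31 days (233 − 31 = 202 remain).
Feb has 28 days (202 − 28 = 174 remain).
Mar has 31 days (174 − 31 = 143 remain).
Apr has 30 days (143 − 30 = 113 remain).
May has 31 days (113 − 31 = 82 remain).
Jun has 30 days (82 − 30 = 52 remain).
Jul has 31 days (52 − 31 = 21 remain).
21 into Aug → Aug 21.

Aug 21, 2070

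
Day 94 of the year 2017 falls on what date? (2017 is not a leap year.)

January has 31 days (94 − 31 = 63 remain).
February has 28 days (63 − 28 = 35 remain).
March has 31 days (35 − 31 = 4 remain).
4 into April → April 4.

4 April 2017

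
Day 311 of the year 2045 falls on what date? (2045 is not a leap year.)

January has 31 days (311 − 31 = 280 remain).
February has 28 days (280 − 28 = 252 remain).
March has 31 days (252 − 31 = 221 remain).
April has 30 days (221 − 30 = 191 remain).
May has 31 days (191 − 31 = 160 remain).
June has 30 days (160 − 30 = 130 remain).
July has 31 days (130 − 31 = 99 remain).
August has 31 days (99 − 31 = 68 remain).
September has 30 days (68 − 30 = 38 remain).
October has 31 days (38 − 31 = 7 remain).
7 into November → November 7.

November 7, 2045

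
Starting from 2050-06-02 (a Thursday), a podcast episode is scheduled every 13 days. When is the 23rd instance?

2051-03-15

The 23rd occurrence is 22 intervals after the first: 22 × 13 = 286 days after 2050-06-02.
June has 30 days — 28 days to the end of June leaves 258.
July has 31 days (227 left).
August has 31 days (196 left).
September has 30 days (166 left).
October has 31 days (135 left).
November has 30 days (105 left).
December has 31 days (74 left).
January has 31 days (43 left).
February has 28 days (15 left).
15 days into March → 2051-03-15.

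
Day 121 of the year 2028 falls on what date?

April 30, 2028

January has 31 days (121 − 31 = 90 remain).
February has 29 days (90 − 29 = 61 remain).
March has 31 days (61 − 31 = 30 remain).
30 into April → April 30.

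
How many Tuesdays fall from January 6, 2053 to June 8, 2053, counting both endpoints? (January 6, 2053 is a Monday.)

22

January 6, 2053 is a Monday; the first Tuesday on or after it is January 7, 2053 (1 day later).
From January 7, 2053 to June 8, 2053: 24 + 28 + 31 + 30 + 31 + 8 = 152 days (rest of January, February, March, April, May, June).
152 ÷ 7 = 21 full weeks with remainder 5, so 21 more Tuesdays after the first → 22.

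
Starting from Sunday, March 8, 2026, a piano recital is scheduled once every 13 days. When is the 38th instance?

The 38th occurrence is 37 intervals after the first: 37 × 13 = 481 days after March 8, 2026.
March has 31 days — 23 days to the end of March leaves 458.
From end of March to end of 2026 is 275 days (183 left).
January has 31 days (152 left).
February has 28 days (124 left).
March has 31 days (93 left).
April has 30 days (63 left).
May has 31 days (32 left).
June has 30 days (2 left).
2 days into July → July 2, 2027.

July 2, 2027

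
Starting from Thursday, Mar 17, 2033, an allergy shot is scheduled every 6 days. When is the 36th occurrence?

The 36th occurrence is 35 intervals after the first: 35 × 6 = 210 days after Mar 17, 2033.
Mar has 31 days — 14 days to the end of Mar leaves 196.
Apr has 30 days (166 left).
May has 31 days (135 left).
Jun has 30 days (105 left).
Jul has 31 days (74 left).
Aug has 31 days (43 left).
Sep has 30 days (13 left).
13 days into Oct → Oct 13, 2033.

Oct 13, 2033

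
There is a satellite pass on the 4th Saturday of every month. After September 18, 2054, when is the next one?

September 26, 2054

September 2054 starts on a Tuesday; its first Saturday is the 5th, so the 4th Saturday is the 26th — September 26, 2054.
September 26, 2054 is after September 18, 2054, so that is the next one.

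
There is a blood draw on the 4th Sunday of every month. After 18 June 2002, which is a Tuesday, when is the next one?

June 2002 starts on a Saturday; its first Sunday is the 2nd, so the 4th Sunday is the 23rd — 23 June 2002.
23 June 2002 is after 18 June 2002, so that is the next one.

23 June 2002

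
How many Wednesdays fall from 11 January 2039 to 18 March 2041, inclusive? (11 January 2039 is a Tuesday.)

11 January 2039 is a Tuesday; the first Wednesday on or after it is 12 January 2039 (1 day later).
From 12 January 2039 to 18 March 2041: 353 + 366 + 77 = 796 days (rest of 2039, 2040, to 18 March 2041 in 2041).
796 ÷ 7 = 113 full weeks with remainder 5, so 113 more Wednesdays after the first → 114.

114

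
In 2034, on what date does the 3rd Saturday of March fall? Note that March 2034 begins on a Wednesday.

18 March 2034

March 2034 begins on a Wednesday, so the first Saturday is March 4 (3 days later).
The 3rd Saturday is 2 weeks later: 4 + 14 = 18.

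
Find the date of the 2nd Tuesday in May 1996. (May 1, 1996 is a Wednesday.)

14 May 1996

May 1996 begins on a Wednesday, so the first Tuesday is May 7 (6 days later).
The 2nd Tuesday is 1 weeks later: 7 + 7 = 14.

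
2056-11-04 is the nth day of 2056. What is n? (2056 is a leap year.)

Days in months before November: 31 + 29 + 31 + 30 + 31 + 30 + 31 + 31 + 30 + 31 = 305.
Plus 4 days into November → day 309.

309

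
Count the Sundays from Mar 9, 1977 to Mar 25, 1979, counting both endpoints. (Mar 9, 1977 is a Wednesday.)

107

Mar 9, 1977 is a Wednesday; the first Sunday on or after it is Mar 13, 1977 (4 days later).
From Mar 13, 1977 to Mar 25, 1979: 293 + 365 + 84 = 742 days (rest of 1977, 1978, to Mar 25, 1979 in 1979).
742 ÷ 7 = 106 full weeks with remainder 0, so 106 more Sundays after the first → 107.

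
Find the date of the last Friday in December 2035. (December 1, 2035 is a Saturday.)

December 2035 begins on a Saturday, so the first Friday is December 7 (6 days later).
December 2035 has 31 days. Adding weeks: 7, 14, 21, 28 — the last one ≤ 31 is the 28th.

28 December 2035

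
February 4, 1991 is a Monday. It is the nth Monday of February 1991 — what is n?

1st

Day 4 falls in week ⌈4/7⌉ of the month.
Days 1–7 hold the 1st Monday, 8–14 the 2nd, 15–21 the 3rd, 22–28 the 4th, 29–31 the 5th.
4 is in the range for the 1st.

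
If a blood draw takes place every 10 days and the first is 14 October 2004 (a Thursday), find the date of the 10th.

12 January 2005

The 10th occurrence is 9 intervals after the first: 9 × 10 = 90 days after 14 October 2004.
October has 31 days — 17 days to the end of October leaves 73.
November has 30 days (43 left).
December has 31 days (12 left).
12 days into January → 12 January 2005.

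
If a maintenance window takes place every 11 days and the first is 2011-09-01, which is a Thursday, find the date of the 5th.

2011-10-15

The 5th occurrence is 4 intervals after the first: 4 × 11 = 44 days after 2011-09-01.
September has 30 days — 29 days to the end of September leaves 15.
15 days into October → 2011-10-15.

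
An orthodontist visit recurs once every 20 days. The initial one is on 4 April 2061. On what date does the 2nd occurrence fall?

24 April 2061

The 2nd occurrence is 1 interval after the first: 1 × 20 = 20 days after 4 April 2061.
20 days later is 24 April 2061.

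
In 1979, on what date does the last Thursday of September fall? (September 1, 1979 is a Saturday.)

September 1979 begins on a Saturday, so the first Thursday is September 6 (5 days later).
September 1979 has 30 days. Adding weeks: 6, 13, 20, 27 — the last one ≤ 30 is the 27th.

September 27, 1979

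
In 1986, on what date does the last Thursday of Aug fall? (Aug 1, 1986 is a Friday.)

Aug 28, 1986

Aug 1986 begins on a Friday, so the first Thursday is Aug 7 (6 days later).
Aug 1986 has 31 days. Adding weeks: 7, 14, 21, 28 — the last one ≤ 31 is the 28th.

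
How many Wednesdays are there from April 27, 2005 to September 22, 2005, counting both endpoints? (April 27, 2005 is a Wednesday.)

April 27, 2005 is a Wednesday; the first Wednesday on or after it is April 27, 2005.
From April 27, 2005 to September 22, 2005: 3 + 31 + 30 + 31 + 31 + 22 = 148 days (rest of April, May, June, July, August, September).
148 ÷ 7 = 21 full weeks with remainder 1, so 21 more Wednesdays after the first → 22.

22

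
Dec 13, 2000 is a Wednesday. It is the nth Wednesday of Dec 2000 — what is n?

Day 13 falls in week ⌈13/7⌉ of the month.
Days 1–7 hold the 1st Wednesday, 8–14 the 2nd, 15–21 the 3rd, 22–28 the 4th, 29–31 the 5th.
13 is in the range for the 2nd.

2nd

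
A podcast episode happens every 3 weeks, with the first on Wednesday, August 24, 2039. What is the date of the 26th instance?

January 30, 2041

The 26th occurrence is 25 intervals after the first: 25 × 21 = 525 days after August 24, 2039.
August has 31 days — 7 days to the end of August leaves 518.
From end of August to end of 2039 is 122 days (396 left).
2040 has 366 days (30 left).
30 days into January → January 30, 2041.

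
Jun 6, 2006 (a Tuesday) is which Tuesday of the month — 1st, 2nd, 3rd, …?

Day 6 falls in week ⌈6/7⌉ of the month.
Days 1–7 hold the 1st Tuesday, 8–14 the 2nd, 15–21 the 3rd, 22–28 the 4th, 29–31 the 5th.
6 is in the range for the 1st.

1st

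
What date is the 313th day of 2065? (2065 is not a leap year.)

November 9, 2065

January has 31 days (313 − 31 = 282 remain).
February has 28 days (282 − 28 = 254 remain).
March has 31 days (254 − 31 = 223 remain).
April has 30 days (223 − 30 = 193 remain).
May has 31 days (193 − 31 = 162 remain).
June has 30 days (162 − 30 = 132 remain).
July has 31 days (132 − 31 = 101 remain).
August has 31 days (101 − 31 = 70 remain).
September has 30 days (70 − 30 = 40 remain).
October has 31 days (40 − 31 = 9 remain).
9 into November → November 9.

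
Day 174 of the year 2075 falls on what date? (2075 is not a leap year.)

January has 31 days (174 − 31 = 143 remain).
February has 28 days (143 − 28 = 115 remain).
March has 31 days (115 − 31 = 84 remain).
April has 30 days (84 − 30 = 54 remain).
May has 31 days (54 − 31 = 23 remain).
23 into June → June 23.

June 23, 2075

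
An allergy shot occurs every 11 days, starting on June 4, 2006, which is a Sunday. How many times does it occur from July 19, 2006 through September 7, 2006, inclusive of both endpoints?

4

Occurrences land 11·i days after June 4, 2006 for i = 0, 1, 2, …
July 19, 2006 is 45 days after the start; 45 ÷ 11 = 4 remainder 1; since the remainder is 1, round up to i = 5. First occurrence in the window: #6 on July 29, 2006 (5×11 = 55 days in).
September 7, 2006 is 95 days after the start; 95 ÷ 11 = 8 remainder 7. Last occurrence in the window: #9 on August 31, 2006.
Occurrences #6 through #9: 4 in total.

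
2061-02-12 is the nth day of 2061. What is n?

Days in months before February: 31 = 31.
Plus 12 days into February → day 43.

43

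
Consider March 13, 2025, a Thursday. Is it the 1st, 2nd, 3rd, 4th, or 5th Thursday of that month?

Day 13 falls in week ⌈13/7⌉ of the month.
Days 1–7 hold the 1st Thursday, 8–14 the 2nd, 15–21 the 3rd, 22–28 the 4th, 29–31 the 5th.
13 is in the range for the 2nd.

2nd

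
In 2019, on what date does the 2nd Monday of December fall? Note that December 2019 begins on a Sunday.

December 2019 begins on a Sunday, so the first Monday is December 2 (1 day later).
The 2nd Monday is 1 weeks later: 2 + 7 = 9.

2019-12-09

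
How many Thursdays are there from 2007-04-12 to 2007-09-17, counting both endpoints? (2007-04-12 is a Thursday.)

2007-04-12 is a Thursday; the first Thursday on or after it is 2007-04-12.
From 2007-04-12 to 2007-09-17: 18 + 31 + 30 + 31 + 31 + 17 = 158 days (rest of April, May, June, July, August, September).
158 ÷ 7 = 22 full weeks with remainder 4, so 22 more Thursdays after the first → 23.

23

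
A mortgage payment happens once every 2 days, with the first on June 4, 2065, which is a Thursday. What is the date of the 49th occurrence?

September 8, 2065

The 49th occurrence is 48 intervals after the first: 48 × 2 = 96 days after June 4, 2065.
June has 30 days — 26 days to the end of June leaves 70.
July has 31 days (39 left).
August has 31 days (8 left).
8 days into September → September 8, 2065.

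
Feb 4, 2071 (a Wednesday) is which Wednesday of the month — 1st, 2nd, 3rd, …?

1st

Day 4 falls in week ⌈4/7⌉ of the month.
Days 1–7 hold the 1st Wednesday, 8–14 the 2nd, 15–21 the 3rd, 22–28 the 4th, 29–31 the 5th.
4 is in the range for the 1st.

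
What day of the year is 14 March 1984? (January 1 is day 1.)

Days in months before March: 31 + 29 = 60.
Plus 14 days into March → day 74.

74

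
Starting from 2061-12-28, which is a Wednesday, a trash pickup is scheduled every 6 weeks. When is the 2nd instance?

2062-02-08

The 2nd occurrence is 1 interval after the first: 1 × 42 = 42 days after 2061-12-28.
December has 31 days — 3 days to the end of December leaves 39.
January has 31 days (8 left).
8 days into February → 2062-02-08.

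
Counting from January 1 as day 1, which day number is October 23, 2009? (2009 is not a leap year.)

296

Days in months before October: 31 + 28 + 31 + 30 + 31 + 30 + 31 + 31 + 30 = 273.
Plus 23 days into October → day 296.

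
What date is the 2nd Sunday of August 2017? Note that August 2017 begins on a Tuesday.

August 2017 begins on a Tuesday, so the first Sunday is August 6 (5 days later).
The 2nd Sunday is 1 weeks later: 6 + 7 = 13.

13 August 2017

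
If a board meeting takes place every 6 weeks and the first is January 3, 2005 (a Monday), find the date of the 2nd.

February 14, 2005

The 2nd occurrence is 1 interval after the first: 1 × 42 = 42 days after January 3, 2005.
January has 31 days — 28 days to the end of January leaves 14.
14 days into February → February 14, 2005.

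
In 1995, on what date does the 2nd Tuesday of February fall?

The first Tuesday of February 1995 is February 7.
The 2nd Tuesday is 1 weeks later: 7 + 7 = 14.

February 14, 1995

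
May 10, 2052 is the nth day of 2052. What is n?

Days in months before May: 31 + 29 + 31 + 30 = 121.
Plus 10 days into May → day 131.

131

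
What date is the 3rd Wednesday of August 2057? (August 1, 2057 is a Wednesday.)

August 2057 begins on a Wednesday, so the first Wednesday is August 1.
The 3rd Wednesday is 2 weeks later: 1 + 14 = 15.

2057-08-15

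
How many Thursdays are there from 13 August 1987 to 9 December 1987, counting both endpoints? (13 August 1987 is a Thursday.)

13 August 1987 is a Thursday; the first Thursday on or after it is 13 August 1987.
From 13 August 1987 to 9 December 1987: 18 + 30 + 31 + 30 + 9 = 118 days (rest of August, September, October, November, December).
118 ÷ 7 = 16 full weeks with remainder 6, so 16 more Thursdays after the first → 17.

17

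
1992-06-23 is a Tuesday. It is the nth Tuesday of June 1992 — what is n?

Day 23 falls in week ⌈23/7⌉ of the month.
Days 1–7 hold the 1st Tuesday, 8–14 the 2nd, 15–21 the 3rd, 22–28 the 4th, 29–31 the 5th.
23 is in the range for the 4th.

4th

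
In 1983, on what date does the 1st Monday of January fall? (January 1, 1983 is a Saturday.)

January 1983 begins on a Saturday, so the first Monday is January 3 (2 days later).

3 January 1983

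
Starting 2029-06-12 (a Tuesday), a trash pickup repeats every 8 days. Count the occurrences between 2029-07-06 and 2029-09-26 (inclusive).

Occurrences land 8·i days after 2029-06-12 for i = 0, 1, 2, …
2029-07-06 is 24 days after the start; 24 ÷ 8 = 3 remainder 0. First occurrence in the window: #4 on 2029-07-06 (3×8 = 24 days in).
2029-09-26 is 106 days after the start; 106 ÷ 8 = 13 remainder 2. Last occurrence in the window: #14 on 2029-09-24.
Occurrences #4 through #14: 11 in total.

11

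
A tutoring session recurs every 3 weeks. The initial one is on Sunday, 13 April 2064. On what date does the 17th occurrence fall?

15 March 2065

The 17th occurrence is 16 intervals after the first: 16 × 21 = 336 days after 13 April 2064.
April has 30 days — 17 days to the end of April leaves 319.
May has 31 days (288 left).
June has 30 days (258 left).
July has 31 days (227 left).
August has 31 days (196 left).
September has 30 days (166 left).
October has 31 days (135 left).
November has 30 days (105 left).
December has 31 days (74 left).
January has 31 days (43 left).
February has 28 days (15 left).
15 days into March → 15 March 2065.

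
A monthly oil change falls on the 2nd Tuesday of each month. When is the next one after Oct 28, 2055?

Nov 9, 2055

Oct 2055 starts on a Friday; its first Tuesday is the 5th, so the 2nd Tuesday is the 12th — Oct 12, 2055.
That is not after Oct 28, 2055, so look at Nov 2055.
Nov 2055 starts on a Monday; its first Tuesday is the 2nd, so the 2nd Tuesday is the 9th — Nov 9, 2055.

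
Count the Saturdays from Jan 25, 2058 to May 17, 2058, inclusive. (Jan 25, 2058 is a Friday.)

Jan 25, 2058 is a Friday; the first Saturday on or after it is Jan 26, 2058 (1 day later).
From Jan 26, 2058 to May 17, 2058: 5 + 28 + 31 + 30 + 17 = 111 days (rest of Jan, Feb, Mar, Apr, May).
111 ÷ 7 = 15 full weeks with remainder 6, so 15 more Saturdays after the first → 16.

16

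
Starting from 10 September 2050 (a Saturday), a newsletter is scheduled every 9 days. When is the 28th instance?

11 May 2051

The 28th occurrence is 27 intervals after the first: 27 × 9 = 243 days after 10 September 2050.
September has 30 days — 20 days to the end of September leaves 223.
October has 31 days (192 left).
November has 30 days (162 left).
December has 31 days (131 left).
January has 31 days (100 left).
February has 28 days (72 left).
March has 31 days (41 left).
April has 30 days (11 left).
11 days into May → 11 May 2051.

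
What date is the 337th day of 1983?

Jan has 31 days (337 − 31 = 306 remain).
Feb has 28 days (306 − 28 = 278 remain).
Mar has 31 days (278 − 31 = 247 remain).
Apr has 30 days (247 − 30 = 217 remain).
May has 31 days (217 − 31 = 186 remain).
Jun has 30 days (186 − 30 = 156 remain).
Jul has 31 days (156 − 31 = 125 remain).
Aug has 31 days (125 − 31 = 94 remain).
Sep has 30 days (94 − 30 = 64 remain).
Oct has 31 days (64 − 31 = 33 remain).
Nov has 30 days (33 − 30 = 3 remain).
3 into Dec → Dec 3.

Dec 3, 1983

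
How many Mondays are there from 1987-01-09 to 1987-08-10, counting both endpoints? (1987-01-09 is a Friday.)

31

1987-01-09 is a Friday; the first Monday on or after it is 1987-01-12 (3 days later).
From 1987-01-12 to 1987-08-10: 19 + 28 + 31 + 30 + 31 + 30 + 31 + 10 = 210 days (rest of January, February, March, April, May, June, July, August).
210 ÷ 7 = 30 full weeks with remainder 0, so 30 more Mondays after the first → 31.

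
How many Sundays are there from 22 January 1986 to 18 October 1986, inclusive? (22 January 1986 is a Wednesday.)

22 January 1986 is a Wednesday; the first Sunday on or after it is 26 January 1986 (4 days later).
From 26 January 1986 to 18 October 1986: 5 + 28 + 31 + 30 + 31 + 30 + 31 + 31 + 30 + 18 = 265 days (rest of January, February, March, April, May, June, July, August, September, October).
265 ÷ 7 = 37 full weeks with remainder 6, so 37 more Sundays after the first → 38.

38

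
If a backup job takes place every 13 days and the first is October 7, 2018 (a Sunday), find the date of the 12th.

The 12th occurrence is 11 intervals after the first: 11 × 13 = 143 days after October 7, 2018.
October has 31 days — 24 days to the end of October leaves 119.
November has 30 days (89 left).
December has 31 days (58 left).
January has 31 days (27 left).
27 days into February → February 27, 2019.

February 27, 2019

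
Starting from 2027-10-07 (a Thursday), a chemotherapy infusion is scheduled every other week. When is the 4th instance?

The 4th occurrence is 3 intervals after the first: 3 × 14 = 42 days after 2027-10-07.
October has 31 days — 24 days to the end of October leaves 18.
18 days into November → 2027-11-18.

2027-11-18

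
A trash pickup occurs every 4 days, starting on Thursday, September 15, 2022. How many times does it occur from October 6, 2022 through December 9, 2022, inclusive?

16

Occurrences land 4·i days after September 15, 2022 for i = 0, 1, 2, …
October 6, 2022 is 21 days after the start; 21 ÷ 4 = 5 remainder 1; since the remainder is 1, round up to i = 6. First occurrence in the window: #7 on October 9, 2022 (6×4 = 24 days in).
December 9, 2022 is 85 days after the start; 85 ÷ 4 = 21 remainder 1. Last occurrence in the window: #22 on December 8, 2022.
Occurrences #7 through #22: 16 in total.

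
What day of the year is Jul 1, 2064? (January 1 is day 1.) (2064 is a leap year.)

183

Days in months before Jul: 31 + 29 + 31 + 30 + 31 + 30 = 182.
Plus 1 day into Jul → day 183.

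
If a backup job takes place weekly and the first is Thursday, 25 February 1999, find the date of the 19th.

1 July 1999

The 19th occurrence is 18 intervals after the first: 18 × 7 = 126 days after 25 February 1999.
February has 28 days — 3 days to the end of February leaves 123.
March has 31 days (92 left).
April has 30 days (62 left).
May has 31 days (31 left).
June has 30 days (1 left).
1 day into July → 1 July 1999.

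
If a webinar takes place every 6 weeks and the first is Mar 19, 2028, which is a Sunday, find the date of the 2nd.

The 2nd occurrence is 1 interval after the first: 1 × 42 = 42 days after Mar 19, 2028.
Mar has 31 days — 12 days to the end of Mar leaves 30.
30 days into Apr → Apr 30, 2028.

Apr 30, 2028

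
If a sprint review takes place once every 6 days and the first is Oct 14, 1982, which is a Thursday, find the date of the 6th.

The 6th occurrence is 5 intervals after the first: 5 × 6 = 30 days after Oct 14, 1982.
Oct has 31 days — 17 days to the end of Oct leaves 13.
13 days into Nov → Nov 13, 1982.

Nov 13, 1982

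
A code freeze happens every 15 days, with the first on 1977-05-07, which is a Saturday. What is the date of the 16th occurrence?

1977-12-18

The 16th occurrence is 15 intervals after the first: 15 × 15 = 225 days after 1977-05-07.
May has 31 days — 24 days to the end of May leaves 201.
June has 30 days (171 left).
July has 31 days (140 left).
August has 31 days (109 left).
September has 30 days (79 left).
October has 31 days (48 left).
November has 30 days (18 left).
18 days into December → 1977-12-18.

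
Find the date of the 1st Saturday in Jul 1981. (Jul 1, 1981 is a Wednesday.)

Jul 4, 1981

Jul 1981 begins on a Wednesday, so the first Saturday is Jul 4 (3 days later).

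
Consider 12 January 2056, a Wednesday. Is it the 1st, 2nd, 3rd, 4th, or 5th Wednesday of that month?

Day 12 falls in week ⌈12/7⌉ of the month.
Days 1–7 hold the 1st Wednesday, 8–14 the 2nd, 15–21 the 3rd, 22–28 the 4th, 29–31 the 5th.
12 is in the range for the 2nd.

2nd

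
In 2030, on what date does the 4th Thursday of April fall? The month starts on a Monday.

25 April 2030

April 2030 begins on a Monday, so the first Thursday is April 4 (3 days later).
The 4th Thursday is 3 weeks later: 4 + 21 = 25.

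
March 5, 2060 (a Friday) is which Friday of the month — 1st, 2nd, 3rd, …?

1st

Day 5 falls in week ⌈5/7⌉ of the month.
Days 1–7 hold the 1st Friday, 8–14 the 2nd, 15–21 the 3rd, 22–28 the 4th, 29–31 the 5th.
5 is in the range for the 1st.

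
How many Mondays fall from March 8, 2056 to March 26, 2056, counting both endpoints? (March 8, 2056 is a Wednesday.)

2

March 8, 2056 is a Wednesday; the first Monday on or after it is March 13, 2056 (5 days later).
From March 13, 2056 to March 26, 2056 is 26 − 13 = 13 days.
13 ÷ 7 = 1 full weeks with remainder 6, so 1 more Mondays after the first → 2.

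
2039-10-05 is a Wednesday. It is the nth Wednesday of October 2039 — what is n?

1st

Day 5 falls in week ⌈5/7⌉ of the month.
Days 1–7 hold the 1st Wednesday, 8–14 the 2nd, 15–21 the 3rd, 22–28 the 4th, 29–31 the 5th.
5 is in the range for the 1st.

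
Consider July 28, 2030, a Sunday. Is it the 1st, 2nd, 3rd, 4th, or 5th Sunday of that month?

4th

Day 28 falls in week ⌈28/7⌉ of the month.
Days 1–7 hold the 1st Sunday, 8–14 the 2nd, 15–21 the 3rd, 22–28 the 4th, 29–31 the 5th.
28 is in the range for the 4th.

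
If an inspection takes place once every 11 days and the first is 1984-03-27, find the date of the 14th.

1984-08-17

The 14th occurrence is 13 intervals after the first: 13 × 11 = 143 days after 1984-03-27.
March has 31 days — 4 days to the end of March leaves 139.
April has 30 days (109 left).
May has 31 days (78 left).
June has 30 days (48 left).
July has 31 days (17 left).
17 days into August → 1984-08-17.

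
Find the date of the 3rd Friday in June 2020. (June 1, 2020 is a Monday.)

June 2020 begins on a Monday, so the first Friday is June 5 (4 days later).
The 3rd Friday is 2 weeks later: 5 + 14 = 19.

2020-06-19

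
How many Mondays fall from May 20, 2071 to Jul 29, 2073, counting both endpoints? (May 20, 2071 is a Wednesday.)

114

May 20, 2071 is a Wednesday; the first Monday on or after it is May 25, 2071 (5 days later).
From May 25, 2071 to Jul 29, 2073: 220 + 366 + 210 = 796 days (rest of 2071, 2072, to Jul 29, 2073 in 2073).
796 ÷ 7 = 113 full weeks with remainder 5, so 113 more Mondays after the first → 114.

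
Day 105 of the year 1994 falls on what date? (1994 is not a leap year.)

Jan has 31 days (105 − 31 = 74 remain).
Feb has 28 days (74 − 28 = 46 remain).
Mar has 31 days (46 − 31 = 15 remain).
15 into Apr → Apr 15.

Apr 15, 1994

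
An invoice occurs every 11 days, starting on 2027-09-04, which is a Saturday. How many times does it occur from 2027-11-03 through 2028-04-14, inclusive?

Occurrences land 11·i days after 2027-09-04 for i = 0, 1, 2, …
2027-11-03 is 60 days after the start; 60 ÷ 11 = 5 remainder 5; since the remainder is 5, round up to i = 6. First occurrence in the window: #7 on 2027-11-09 (6×11 = 66 days in).
2028-04-14 is 223 days after the start; 223 ÷ 11 = 20 remainder 3. Last occurrence in the window: #21 on 2028-04-11.
Occurrences #7 through #21: 15 in total.

15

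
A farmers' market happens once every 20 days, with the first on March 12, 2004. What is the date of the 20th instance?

The 20th occurrence is 19 intervals after the first: 19 × 20 = 380 days after March 12, 2004.
March has 31 days — 19 days to the end of March leaves 361.
April has 30 days (331 left).
May has 31 days (300 left).
June has 30 days (270 left).
July has 31 days (239 left).
August has 31 days (208 left).
September has 30 days (178 left).
October has 31 days (147 left).
November has 30 days (117 left).
December has 31 days (86 left).
January has 31 days (55 left).
February has 28 days (27 left).
27 days into March → March 27, 2005.

March 27, 2005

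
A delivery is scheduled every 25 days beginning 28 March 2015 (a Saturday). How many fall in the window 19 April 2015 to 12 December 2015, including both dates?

Occurrences land 25·i days after 28 March 2015 for i = 0, 1, 2, …
19 April 2015 is 22 days after the start; 22 ÷ 25 = 0 remainder 22; since the remainder is 22, round up to i = 1. First occurrence in the window: #2 on 22 April 2015 (1×25 = 25 days in).
12 December 2015 is 259 days after the start; 259 ÷ 25 = 10 remainder 9. Last occurrence in the window: #11 on 3 December 2015.
Occurrences #2 through #11: 10 in total.

10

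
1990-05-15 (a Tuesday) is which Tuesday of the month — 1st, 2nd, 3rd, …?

Day 15 falls in week ⌈15/7⌉ of the month.
Days 1–7 hold the 1st Tuesday, 8–14 the 2nd, 15–21 the 3rd, 22–28 the 4th, 29–31 the 5th.
15 is in the range for the 3rd.

3rd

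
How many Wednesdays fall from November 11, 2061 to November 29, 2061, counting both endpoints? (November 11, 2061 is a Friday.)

November 11, 2061 is a Friday; the first Wednesday on or after it is November 16, 2061 (5 days later).
From November 16, 2061 to November 29, 2061 is 29 − 16 = 13 days.
13 ÷ 7 = 1 full weeks with remainder 6, so 1 more Wednesdays after the first → 2.

2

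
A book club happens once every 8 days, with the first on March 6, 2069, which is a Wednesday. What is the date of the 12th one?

June 2, 2069

The 12th occurrence is 11 intervals after the first: 11 × 8 = 88 days after March 6, 2069.
March has 31 days — 25 days to the end of March leaves 63.
April has 30 days (33 left).
May has 31 days (2 left).
2 days into June → June 2, 2069.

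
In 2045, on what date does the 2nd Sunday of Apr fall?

Apr 9, 2045

The first Sunday of Apr 2045 is Apr 2.
The 2nd Sunday is 1 weeks later: 2 + 7 = 9.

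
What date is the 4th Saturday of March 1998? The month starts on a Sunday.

1998-03-28

March 1998 begins on a Sunday, so the first Saturday is March 7 (6 days later).
The 4th Saturday is 3 weeks later: 7 + 21 = 28.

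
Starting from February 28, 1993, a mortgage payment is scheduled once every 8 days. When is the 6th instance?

The 6th occurrence is 5 intervals after the first: 5 × 8 = 40 days after February 28, 1993.
February has 28 days — 0 days to the end of February leaves 40.
March has 31 days (9 left).
9 days into April → April 9, 1993.

April 9, 1993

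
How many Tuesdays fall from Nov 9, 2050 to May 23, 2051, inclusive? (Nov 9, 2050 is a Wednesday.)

28

Nov 9, 2050 is a Wednesday; the first Tuesday on or after it is Nov 15, 2050 (6 days later).
From Nov 15, 2050 to May 23, 2051: 15 + 31 + 31 + 28 + 31 + 30 + 23 = 189 days (rest of Nov, Dec, Jan, Feb, Mar, Apr, May).
189 ÷ 7 = 27 full weeks with remainder 0, so 27 more Tuesdays after the first → 28.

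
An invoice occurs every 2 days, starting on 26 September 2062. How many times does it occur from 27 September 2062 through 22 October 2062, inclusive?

Occurrences land 2·i days after 26 September 2062 for i = 0, 1, 2, …
27 September 2062 is 1 day after the start; 1 ÷ 2 = 0 remainder 1; since the remainder is 1, round up to i = 1. First occurrence in the window: #2 on 28 September 2062 (1×2 = 2 days in).
22 October 2062 is 26 days after the start; 26 ÷ 2 = 13 remainder 0. Last occurrence in the window: #14 on 22 October 2062.
Occurrences #2 through #14: 13 in total.

13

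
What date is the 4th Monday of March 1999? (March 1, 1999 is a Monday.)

22 March 1999

March 1999 begins on a Monday, so the first Monday is March 1.
The 4th Monday is 3 weeks later: 1 + 21 = 22.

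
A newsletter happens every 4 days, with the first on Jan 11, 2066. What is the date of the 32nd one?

May 15, 2066

The 32nd occurrence is 31 intervals after the first: 31 × 4 = 124 days after Jan 11, 2066.
Jan has 31 days — 20 days to the end of Jan leaves 104.
Feb has 28 days (76 left).
Mar has 31 days (45 left).
Apr has 30 days (15 left).
15 days into May → May 15, 2066.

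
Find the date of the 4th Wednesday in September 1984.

The first Wednesday of September 1984 is September 5.
The 4th Wednesday is 3 weeks later: 5 + 21 = 26.

26 September 1984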